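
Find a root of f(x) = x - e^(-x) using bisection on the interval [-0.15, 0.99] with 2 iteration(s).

f(x) = x - e^(-x)
Initial interval: [-0.15, 0.99]

Iteration 1:
  c_1 = (-0.150000 + 0.990000)/2 = 0.420000
  f(c_1) = f(0.420000) = -0.237047
  f(a) × f(c) ≥ 0, new interval: [0.420000, 0.990000]
Iteration 2:
  c_2 = (0.420000 + 0.990000)/2 = 0.705000
  f(c_2) = f(0.705000) = 0.210891
  f(a) × f(c) < 0, new interval: [0.420000, 0.705000]

After 2 iteration(s), the approximation is c_2 = 0.705000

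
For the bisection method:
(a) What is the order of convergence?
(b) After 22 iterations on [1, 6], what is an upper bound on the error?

(a) Bisection has linear (order 1) convergence; the error is halved each step.

(b) Error bound = (b-a)/2^n = (6 - 1)/2^{22}
    = 5/2^{22}

(a) 1 (linear); (b) error ≤ 1.19e-06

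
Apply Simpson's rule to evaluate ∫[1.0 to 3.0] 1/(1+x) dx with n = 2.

f(x) = 1/(1+x)
a = 1.0, b = 3.0, n = 2
h = (b - a)/n = 1.000000

Simpson's rule: (h/3)[f(x₀) + 4f(x₁) + 2f(x₂) + ... + f(xₙ)]

x_0 = 1.0000, f(x_0) = 0.500000, coefficient = 1
x_1 = 2.0000, f(x_1) = 0.333333, coefficient = 4
x_2 = 3.0000, f(x_2) = 0.250000, coefficient = 1

I ≈ (1.000000/3) × 2.083333 = 0.694444
Exact value: 0.693147
Error: 0.001297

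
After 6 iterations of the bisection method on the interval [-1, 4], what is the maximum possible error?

Bisection error bound: |error| ≤ (b-a)/2^n
|error| ≤ (4 - (-1))/2^6 = 5/2^6
|error| ≤ 0.0781250000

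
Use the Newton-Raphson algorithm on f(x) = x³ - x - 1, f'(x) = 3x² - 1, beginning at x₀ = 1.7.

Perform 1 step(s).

f(x) = x³ - x - 1
f'(x) = 3x² - 1
x₀ = 1.7

Newton-Raphson formula: x_{n+1} = x_n - f(x_n)/f'(x_n)

Iteration 1:
  f(1.700000) = 2.213000
  f'(1.700000) = 7.670000
  x_1 = 1.700000 - 2.213000/7.670000 = 1.411473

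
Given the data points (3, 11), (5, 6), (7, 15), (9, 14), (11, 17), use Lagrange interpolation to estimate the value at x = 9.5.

Lagrange interpolation formula:
P(x) = Σ yᵢ × Lᵢ(x)
where Lᵢ(x) = Π_{j≠i} (x - xⱼ)/(xᵢ - xⱼ)

L_0(9.5) = (9.5 - 5)/(3 - 5) × (9.5 - 7)/(3 - 7) × (9.5 - 9)/(3 - 9) × (9.5 - 11)/(3 - 11) = -0.021973
L_1(9.5) = (9.5 - 3)/(5 - 3) × (9.5 - 7)/(5 - 7) × (9.5 - 9)/(5 - 9) × (9.5 - 11)/(5 - 11) = 0.126953
L_2(9.5) = (9.5 - 3)/(7 - 3) × (9.5 - 5)/(7 - 5) × (9.5 - 9)/(7 - 9) × (9.5 - 11)/(7 - 11) = -0.342773
L_3(9.5) = (9.5 - 3)/(9 - 3) × (9.5 - 5)/(9 - 5) × (9.5 - 7)/(9 - 7) × (9.5 - 11)/(9 - 11) = 1.142578
L_4(9.5) = (9.5 - 3)/(11 - 3) × (9.5 - 5)/(11 - 5) × (9.5 - 7)/(11 - 7) × (9.5 - 9)/(11 - 9) = 0.095215

P(9.5) = 11×L_0(9.5) + 6×L_1(9.5) + 15×L_2(9.5) + 14×L_3(9.5) + 17×L_4(9.5)
P(9.5) = 12.993164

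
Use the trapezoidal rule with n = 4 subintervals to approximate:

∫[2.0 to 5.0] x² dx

f(x) = x²
a = 2.0, b = 5.0, n = 4
h = (b - a)/n = 0.750000

Trapezoidal rule: (h/2)[f(x₀) + 2f(x₁) + 2f(x₂) + ... + f(xₙ)]

x_0 = 2.0000, f(x_0) = 4.000000, coefficient = 1
x_1 = 2.7500, f(x_1) = 7.562500, coefficient = 2
x_2 = 3.5000, f(x_2) = 12.250000, coefficient = 2
x_3 = 4.2500, f(x_3) = 18.062500, coefficient = 2
x_4 = 5.0000, f(x_4) = 25.000000, coefficient = 1

I ≈ (0.750000/2) × 104.750000 = 39.281250
Exact value: 39.000000
Error: 0.281250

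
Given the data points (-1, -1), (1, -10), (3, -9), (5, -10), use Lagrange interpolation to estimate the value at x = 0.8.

Lagrange interpolation formula:
P(x) = Σ yᵢ × Lᵢ(x)
where Lᵢ(x) = Π_{j≠i} (x - xⱼ)/(xᵢ - xⱼ)

L_0(0.8) = (0.8 - 1)/(-1 - 1) × (0.8 - 3)/(-1 - 3) × (0.8 - 5)/(-1 - 5) = 0.038500
L_1(0.8) = (0.8 - (-1))/(1 - (-1)) × (0.8 - 3)/(1 - 3) × (0.8 - 5)/(1 - 5) = 1.039500
L_2(0.8) = (0.8 - (-1))/(3 - (-1)) × (0.8 - 1)/(3 - 1) × (0.8 - 5)/(3 - 5) = -0.094500
L_3(0.8) = (0.8 - (-1))/(5 - (-1)) × (0.8 - 1)/(5 - 1) × (0.8 - 3)/(5 - 3) = 0.016500

P(0.8) = (-1)×L_0(0.8) + (-10)×L_1(0.8) + (-9)×L_2(0.8) + (-10)×L_3(0.8)
P(0.8) = -9.748000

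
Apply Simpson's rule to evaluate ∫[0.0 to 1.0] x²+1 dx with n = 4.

f(x) = x²+1
a = 0.0, b = 1.0, n = 4
h = (b - a)/n = 0.250000

Simpson's rule: (h/3)[f(x₀) + 4f(x₁) + 2f(x₂) + ... + f(xₙ)]

x_0 = 0.0000, f(x_0) = 1.000000, coefficient = 1
x_1 = 0.2500, f(x_1) = 1.062500, coefficient = 4
x_2 = 0.5000, f(x_2) = 1.250000, coefficient = 2
x_3 = 0.7500, f(x_3) = 1.562500, coefficient = 4
x_4 = 1.0000, f(x_4) = 2.000000, coefficient = 1

I ≈ (0.250000/3) × 16.000000 = 1.333333
Exact value: 1.333333
Error: 0.000000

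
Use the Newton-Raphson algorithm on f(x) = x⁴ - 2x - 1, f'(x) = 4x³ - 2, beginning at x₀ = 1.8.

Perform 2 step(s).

f(x) = x⁴ - 2x - 1
f'(x) = 4x³ - 2
x₀ = 1.8

Newton-Raphson formula: x_{n+1} = x_n - f(x_n)/f'(x_n)

Iteration 1:
  f(1.800000) = 5.897600
  f'(1.800000) = 21.328000
  x_1 = 1.800000 - 5.897600/21.328000 = 1.523481
Iteration 2:
  f(1.523481) = 1.340051
  f'(1.523481) = 12.143960
  x_2 = 1.523481 - 1.340051/12.143960 = 1.413134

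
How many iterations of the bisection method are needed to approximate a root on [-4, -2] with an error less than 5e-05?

We need (b-a)/2^n ≤ 5e-05
(-2 - (-4))/2^n ≤ 5e-05
2/2^n ≤ 5e-05
2^n ≥ 40000
n ≥ log₂(40000) = 15.29
n ≥ 16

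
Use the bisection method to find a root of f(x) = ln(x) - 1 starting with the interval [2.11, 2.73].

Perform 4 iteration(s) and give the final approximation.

f(x) = ln(x) - 1
Initial interval: [2.11, 2.73]

Iteration 1:
  c_1 = (2.110000 + 2.730000)/2 = 2.420000
  f(c_1) = f(2.420000) = -0.116232
  f(a) × f(c) ≥ 0, new interval: [2.420000, 2.730000]
Iteration 2:
  c_2 = (2.420000 + 2.730000)/2 = 2.575000
  f(c_2) = f(2.575000) = -0.054150
  f(a) × f(c) ≥ 0, new interval: [2.575000, 2.730000]
Iteration 3:
  c_3 = (2.575000 + 2.730000)/2 = 2.652500
  f(c_3) = f(2.652500) = -0.024497
  f(a) × f(c) ≥ 0, new interval: [2.652500, 2.730000]
Iteration 4:
  c_4 = (2.652500 + 2.730000)/2 = 2.691250
  f(c_4) = f(2.691250) = -0.009994
  f(a) × f(c) ≥ 0, new interval: [2.691250, 2.730000]

After 4 iteration(s), the approximation is c_4 = 2.691250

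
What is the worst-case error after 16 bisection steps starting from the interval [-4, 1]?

Bisection error bound: |error| ≤ (b-a)/2^n
|error| ≤ (1 - (-4))/2^16 = 5/2^16
|error| ≤ 0.0000762939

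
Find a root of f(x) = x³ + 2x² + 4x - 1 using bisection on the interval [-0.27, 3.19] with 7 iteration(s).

f(x) = x³ + 2x² + 4x - 1
Initial interval: [-0.27, 3.19]

Iteration 1:
  c_1 = (-0.270000 + 3.190000)/2 = 1.460000
  f(c_1) = f(1.460000) = 12.215336
  f(a) × f(c) < 0, new interval: [-0.270000, 1.460000]
Iteration 2:
  c_2 = (-0.270000 + 1.460000)/2 = 0.595000
  f(c_2) = f(0.595000) = 2.298695
  f(a) × f(c) < 0, new interval: [-0.270000, 0.595000]
Iteration 3:
  c_3 = (-0.270000 + 0.595000)/2 = 0.162500
  f(c_3) = f(0.162500) = -0.292896
  f(a) × f(c) ≥ 0, new interval: [0.162500, 0.595000]
Iteration 4:
  c_4 = (0.162500 + 0.595000)/2 = 0.378750
  f(c_4) = f(0.378750) = 0.856235
  f(a) × f(c) < 0, new interval: [0.162500, 0.378750]
Iteration 5:
  c_5 = (0.162500 + 0.378750)/2 = 0.270625
  f(c_5) = f(0.270625) = 0.248796
  f(a) × f(c) < 0, new interval: [0.162500, 0.270625]
Iteration 6:
  c_6 = (0.162500 + 0.270625)/2 = 0.216562
  f(c_6) = f(0.216562) = -0.029795
  f(a) × f(c) ≥ 0, new interval: [0.216562, 0.270625]
Iteration 7:
  c_7 = (0.216562 + 0.270625)/2 = 0.243594
  f(c_7) = f(0.243594) = 0.107505
  f(a) × f(c) < 0, new interval: [0.216562, 0.243594]

After 7 iteration(s), the approximation is c_7 = 0.243594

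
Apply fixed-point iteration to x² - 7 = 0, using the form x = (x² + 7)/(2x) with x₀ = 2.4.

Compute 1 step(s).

Equation: x² - 7 = 0
Fixed-point form: x = (x² + 7)/(2x)
x₀ = 2.4

x_1 = g(2.400000) = 2.658333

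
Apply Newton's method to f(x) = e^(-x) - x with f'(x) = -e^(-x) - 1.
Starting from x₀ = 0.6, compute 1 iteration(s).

f(x) = e^(-x) - x
f'(x) = -e^(-x) - 1
x₀ = 0.6

Newton-Raphson formula: x_{n+1} = x_n - f(x_n)/f'(x_n)

Iteration 1:
  f(0.600000) = -0.051188
  f'(0.600000) = -1.548812
  x_1 = 0.600000 - (-0.051188)/(-1.548812) = 0.566950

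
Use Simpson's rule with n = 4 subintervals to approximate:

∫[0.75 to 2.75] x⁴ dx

f(x) = x⁴
a = 0.75, b = 2.75, n = 4
h = (b - a)/n = 0.500000

Simpson's rule: (h/3)[f(x₀) + 4f(x₁) + 2f(x₂) + ... + f(xₙ)]

x_0 = 0.7500, f(x_0) = 0.316406, coefficient = 1
x_1 = 1.2500, f(x_1) = 2.441406, coefficient = 4
x_2 = 1.7500, f(x_2) = 9.378906, coefficient = 2
x_3 = 2.2500, f(x_3) = 25.628906, coefficient = 4
x_4 = 2.7500, f(x_4) = 57.191406, coefficient = 1

I ≈ (0.500000/3) × 188.546875 = 31.424479
Exact value: 31.407813
Error: 0.016667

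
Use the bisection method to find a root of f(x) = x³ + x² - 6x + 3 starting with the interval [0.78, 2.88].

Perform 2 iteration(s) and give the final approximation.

f(x) = x³ + x² - 6x + 3
Initial interval: [0.78, 2.88]

Iteration 1:
  c_1 = (0.780000 + 2.880000)/2 = 1.830000
  f(c_1) = f(1.830000) = 1.497387
  f(a) × f(c) < 0, new interval: [0.780000, 1.830000]
Iteration 2:
  c_2 = (0.780000 + 1.830000)/2 = 1.305000
  f(c_2) = f(1.305000) = -0.904527
  f(a) × f(c) ≥ 0, new interval: [1.305000, 1.830000]

After 2 iteration(s), the approximation is c_2 = 1.305000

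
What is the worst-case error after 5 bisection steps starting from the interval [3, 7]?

Bisection error bound: |error| ≤ (b-a)/2^n
|error| ≤ (7 - 3)/2^5 = 4/2^5
|error| ≤ 0.1250000000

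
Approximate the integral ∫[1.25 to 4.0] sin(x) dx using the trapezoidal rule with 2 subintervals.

f(x) = sin(x)
a = 1.25, b = 4.0, n = 2
h = (b - a)/n = 1.375000

Trapezoidal rule: (h/2)[f(x₀) + 2f(x₁) + 2f(x₂) + ... + f(xₙ)]

x_0 = 1.2500, f(x_0) = 0.948985, coefficient = 1
x_1 = 2.6250, f(x_1) = 0.493920, coefficient = 2
x_2 = 4.0000, f(x_2) = -0.756802, coefficient = 1

I ≈ (1.375000/2) × 1.180023 = 0.811266
Exact value: 0.968966
Error: 0.157700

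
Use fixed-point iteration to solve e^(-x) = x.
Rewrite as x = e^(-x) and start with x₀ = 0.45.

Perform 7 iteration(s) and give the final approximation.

Equation: e^(-x) = x
Fixed-point form: x = e^(-x)
x₀ = 0.45

x_1 = g(0.450000) = 0.637628
x_2 = g(0.637628) = 0.528545
x_3 = g(0.528545) = 0.589462
x_4 = g(0.589462) = 0.554625
x_5 = g(0.554625) = 0.574287
x_6 = g(0.574287) = 0.563106
x_7 = g(0.563106) = 0.569438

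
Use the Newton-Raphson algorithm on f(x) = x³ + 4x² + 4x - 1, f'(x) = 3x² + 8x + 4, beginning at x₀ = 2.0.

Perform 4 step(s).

f(x) = x³ + 4x² + 4x - 1
f'(x) = 3x² + 8x + 4
x₀ = 2.0

Newton-Raphson formula: x_{n+1} = x_n - f(x_n)/f'(x_n)

Iteration 1:
  f(2.000000) = 31.000000
  f'(2.000000) = 32.000000
  x_1 = 2.000000 - 31.000000/32.000000 = 1.031250
Iteration 2:
  f(1.031250) = 8.475616
  f'(1.031250) = 15.440430
  x_2 = 1.031250 - 8.475616/15.440430 = 0.482326
Iteration 3:
  f(0.482326) = 1.972068
  f'(0.482326) = 8.556527
  x_3 = 0.482326 - 1.972068/8.556527 = 0.251851
Iteration 4:
  f(0.251851) = 0.277095
  f'(0.251851) = 6.205095
  x_4 = 0.251851 - 0.277095/6.205095 = 0.207195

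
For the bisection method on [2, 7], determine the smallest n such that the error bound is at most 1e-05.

We need (b-a)/2^n ≤ 1e-05
(7 - 2)/2^n ≤ 1e-05
5/2^n ≤ 1e-05
2^n ≥ 500000
n ≥ log₂(500000) = 18.93
n ≥ 19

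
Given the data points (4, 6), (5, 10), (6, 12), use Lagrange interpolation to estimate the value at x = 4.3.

Lagrange interpolation formula:
P(x) = Σ yᵢ × Lᵢ(x)
where Lᵢ(x) = Π_{j≠i} (x - xⱼ)/(xᵢ - xⱼ)

L_0(4.3) = (4.3 - 5)/(4 - 5) × (4.3 - 6)/(4 - 6) = 0.595000
L_1(4.3) = (4.3 - 4)/(5 - 4) × (4.3 - 6)/(5 - 6) = 0.510000
L_2(4.3) = (4.3 - 4)/(6 - 4) × (4.3 - 5)/(6 - 5) = -0.105000

P(4.3) = 6×L_0(4.3) + 10×L_1(4.3) + 12×L_2(4.3)
P(4.3) = 7.410000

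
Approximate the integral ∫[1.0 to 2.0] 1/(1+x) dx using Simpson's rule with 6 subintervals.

f(x) = 1/(1+x)
a = 1.0, b = 2.0, n = 6
h = (b - a)/n = 0.166667

Simpson's rule: (h/3)[f(x₀) + 4f(x₁) + 2f(x₂) + ... + f(xₙ)]

x_0 = 1.0000, f(x_0) = 0.500000, coefficient = 1
x_1 = 1.1667, f(x_1) = 0.461538, coefficient = 4
x_2 = 1.3333, f(x_2) = 0.428571, coefficient = 2
x_3 = 1.5000, f(x_3) = 0.400000, coefficient = 4
x_4 = 1.6667, f(x_4) = 0.375000, coefficient = 2
x_5 = 1.8333, f(x_5) = 0.352941, coefficient = 4
x_6 = 2.0000, f(x_6) = 0.333333, coefficient = 1

I ≈ (0.166667/3) × 7.298395 = 0.405466
Exact value: 0.405465
Error: 0.000001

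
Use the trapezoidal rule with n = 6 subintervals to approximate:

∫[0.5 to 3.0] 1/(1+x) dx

f(x) = 1/(1+x)
a = 0.5, b = 3.0, n = 6
h = (b - a)/n = 0.416667

Trapezoidal rule: (h/2)[f(x₀) + 2f(x₁) + 2f(x₂) + ... + f(xₙ)]

x_0 = 0.5000, f(x_0) = 0.666667, coefficient = 1
x_1 = 0.9167, f(x_1) = 0.521739, coefficient = 2
x_2 = 1.3333, f(x_2) = 0.428571, coefficient = 2
x_3 = 1.7500, f(x_3) = 0.363636, coefficient = 2
x_4 = 2.1667, f(x_4) = 0.315789, coefficient = 2
x_5 = 2.5833, f(x_5) = 0.279070, coefficient = 2
x_6 = 3.0000, f(x_6) = 0.250000, coefficient = 1

I ≈ (0.416667/2) × 4.734279 = 0.986308
Exact value: 0.980829
Error: 0.005479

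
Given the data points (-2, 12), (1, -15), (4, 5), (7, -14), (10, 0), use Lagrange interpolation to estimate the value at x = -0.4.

Lagrange interpolation formula:
P(x) = Σ yᵢ × Lᵢ(x)
where Lᵢ(x) = Π_{j≠i} (x - xⱼ)/(xᵢ - xⱼ)

L_0(-0.4) = (-0.4 - 1)/(-2 - 1) × (-0.4 - 4)/(-2 - 4) × (-0.4 - 7)/(-2 - 7) × (-0.4 - 10)/(-2 - 10) = 0.243865
L_1(-0.4) = (-0.4 - (-2))/(1 - (-2)) × (-0.4 - 4)/(1 - 4) × (-0.4 - 7)/(1 - 7) × (-0.4 - 10)/(1 - 10) = 1.114812
L_2(-0.4) = (-0.4 - (-2))/(4 - (-2)) × (-0.4 - 1)/(4 - 1) × (-0.4 - 7)/(4 - 7) × (-0.4 - 10)/(4 - 10) = -0.532069
L_3(-0.4) = (-0.4 - (-2))/(7 - (-2)) × (-0.4 - 1)/(7 - 1) × (-0.4 - 4)/(7 - 4) × (-0.4 - 10)/(7 - 10) = 0.210910
L_4(-0.4) = (-0.4 - (-2))/(10 - (-2)) × (-0.4 - 1)/(10 - 1) × (-0.4 - 4)/(10 - 4) × (-0.4 - 7)/(10 - 7) = -0.037518

P(-0.4) = 12×L_0(-0.4) + (-15)×L_1(-0.4) + 5×L_2(-0.4) + (-14)×L_3(-0.4) + 0×L_4(-0.4)
P(-0.4) = -19.408882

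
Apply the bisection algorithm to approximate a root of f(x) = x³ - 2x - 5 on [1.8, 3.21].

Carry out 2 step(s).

f(x) = x³ - 2x - 5
Initial interval: [1.8, 3.21]

Iteration 1:
  c_1 = (1.800000 + 3.210000)/2 = 2.505000
  f(c_1) = f(2.505000) = 5.708938
  f(a) × f(c) < 0, new interval: [1.800000, 2.505000]
Iteration 2:
  c_2 = (1.800000 + 2.505000)/2 = 2.152500
  f(c_2) = f(2.152500) = 0.668084
  f(a) × f(c) < 0, new interval: [1.800000, 2.152500]

After 2 iteration(s), the approximation is c_2 = 2.152500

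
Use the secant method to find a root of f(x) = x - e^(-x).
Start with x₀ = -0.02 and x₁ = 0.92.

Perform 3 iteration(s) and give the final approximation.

f(x) = x - e^(-x)
x₀ = -0.02, x₁ = 0.92

Secant formula: x_{n+1} = x_n - f(x_n)(x_n - x_{n-1})/(f(x_n) - f(x_{n-1}))

Iteration 1:
  f(-0.020000) = -1.040201
  f(0.920000) = 0.521481
  x_2 = 0.920000 - 0.521481×(0.920000 - (-0.020000))/(0.521481 - (-1.040201))
       = 0.606113
Iteration 2:
  f(0.920000) = 0.521481
  f(0.606113) = 0.060646
  x_3 = 0.606113 - 0.060646×(0.606113 - 0.920000)/(0.060646 - 0.521481)
       = 0.564805
Iteration 3:
  f(0.606113) = 0.060646
  f(0.564805) = -0.003665
  x_4 = 0.564805 - (-0.003665)×(0.564805 - 0.606113)/(-0.003665 - 0.060646)
       = 0.567160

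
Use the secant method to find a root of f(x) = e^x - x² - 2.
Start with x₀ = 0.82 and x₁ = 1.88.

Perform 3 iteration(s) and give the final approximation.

f(x) = e^x - x² - 2
x₀ = 0.82, x₁ = 1.88

Secant formula: x_{n+1} = x_n - f(x_n)(x_n - x_{n-1})/(f(x_n) - f(x_{n-1}))

Iteration 1:
  f(0.820000) = -0.401900
  f(1.880000) = 1.019105
  x_2 = 1.880000 - 1.019105×(1.880000 - 0.820000)/(1.019105 - (-0.401900))
       = 1.119798
Iteration 2:
  f(1.880000) = 1.019105
  f(1.119798) = -0.189713
  x_3 = 1.119798 - (-0.189713)×(1.119798 - 1.880000)/(-0.189713 - 1.019105)
       = 1.239104
Iteration 3:
  f(1.119798) = -0.189713
  f(1.239104) = -0.082860
  x_4 = 1.239104 - (-0.082860)×(1.239104 - 1.119798)/(-0.082860 - (-0.189713))
       = 1.331621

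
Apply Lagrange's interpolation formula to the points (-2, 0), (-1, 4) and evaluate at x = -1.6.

Lagrange interpolation formula:
P(x) = Σ yᵢ × Lᵢ(x)
where Lᵢ(x) = Π_{j≠i} (x - xⱼ)/(xᵢ - xⱼ)

L_0(-1.6) = (-1.6 - (-1))/(-2 - (-1)) = 0.600000
L_1(-1.6) = (-1.6 - (-2))/(-1 - (-2)) = 0.400000

P(-1.6) = 0×L_0(-1.6) + 4×L_1(-1.6)
P(-1.6) = 1.600000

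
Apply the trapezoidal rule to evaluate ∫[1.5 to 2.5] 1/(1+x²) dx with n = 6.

f(x) = 1/(1+x²)
a = 1.5, b = 2.5, n = 6
h = (b - a)/n = 0.166667

Trapezoidal rule: (h/2)[f(x₀) + 2f(x₁) + 2f(x₂) + ... + f(xₙ)]

x_0 = 1.5000, f(x_0) = 0.307692, coefficient = 1
x_1 = 1.6667, f(x_1) = 0.264706, coefficient = 2
x_2 = 1.8333, f(x_2) = 0.229299, coefficient = 2
x_3 = 2.0000, f(x_3) = 0.200000, coefficient = 2
x_4 = 2.1667, f(x_4) = 0.175610, coefficient = 2
x_5 = 2.3333, f(x_5) = 0.155172, coefficient = 2
x_6 = 2.5000, f(x_6) = 0.137931, coefficient = 1

I ≈ (0.166667/2) × 2.495198 = 0.207933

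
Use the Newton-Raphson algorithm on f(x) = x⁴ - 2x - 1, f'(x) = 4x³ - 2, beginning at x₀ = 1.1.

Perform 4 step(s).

f(x) = x⁴ - 2x - 1
f'(x) = 4x³ - 2
x₀ = 1.1

Newton-Raphson formula: x_{n+1} = x_n - f(x_n)/f'(x_n)

Iteration 1:
  f(1.100000) = -1.735900
  f'(1.100000) = 3.324000
  x_1 = 1.100000 - (-1.735900)/3.324000 = 1.622232
Iteration 2:
  f(1.622232) = 2.681051
  f'(1.622232) = 15.076509
  x_2 = 1.622232 - 2.681051/15.076509 = 1.444403
Iteration 3:
  f(1.444403) = 0.463837
  f'(1.444403) = 10.053820
  x_3 = 1.444403 - 0.463837/10.053820 = 1.398267
Iteration 4:
  f(1.398267) = 0.026081
  f'(1.398267) = 8.935293
  x_4 = 1.398267 - 0.026081/8.935293 = 1.395348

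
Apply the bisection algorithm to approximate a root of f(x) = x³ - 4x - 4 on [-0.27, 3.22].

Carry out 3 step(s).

f(x) = x³ - 4x - 4
Initial interval: [-0.27, 3.22]

Iteration 1:
  c_1 = (-0.270000 + 3.220000)/2 = 1.475000
  f(c_1) = f(1.475000) = -6.690953
  f(a) × f(c) ≥ 0, new interval: [1.475000, 3.220000]
Iteration 2:
  c_2 = (1.475000 + 3.220000)/2 = 2.347500
  f(c_2) = f(2.347500) = -0.453500
  f(a) × f(c) ≥ 0, new interval: [2.347500, 3.220000]
Iteration 3:
  c_3 = (2.347500 + 3.220000)/2 = 2.783750
  f(c_3) = f(2.783750) = 6.437014
  f(a) × f(c) < 0, new interval: [2.347500, 2.783750]

After 3 iteration(s), the approximation is c_3 = 2.783750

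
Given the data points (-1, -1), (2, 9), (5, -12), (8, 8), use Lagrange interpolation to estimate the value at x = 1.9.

Lagrange interpolation formula:
P(x) = Σ yᵢ × Lᵢ(x)
where Lᵢ(x) = Π_{j≠i} (x - xⱼ)/(xᵢ - xⱼ)

L_0(1.9) = (1.9 - 2)/(-1 - 2) × (1.9 - 5)/(-1 - 5) × (1.9 - 8)/(-1 - 8) = 0.011673
L_1(1.9) = (1.9 - (-1))/(2 - (-1)) × (1.9 - 5)/(2 - 5) × (1.9 - 8)/(2 - 8) = 1.015537
L_2(1.9) = (1.9 - (-1))/(5 - (-1)) × (1.9 - 2)/(5 - 2) × (1.9 - 8)/(5 - 8) = -0.032759
L_3(1.9) = (1.9 - (-1))/(8 - (-1)) × (1.9 - 2)/(8 - 2) × (1.9 - 5)/(8 - 5) = 0.005549

P(1.9) = (-1)×L_0(1.9) + 9×L_1(1.9) + (-12)×L_2(1.9) + 8×L_3(1.9)
P(1.9) = 9.565667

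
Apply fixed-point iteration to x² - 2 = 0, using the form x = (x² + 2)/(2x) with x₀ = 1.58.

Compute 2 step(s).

Equation: x² - 2 = 0
Fixed-point form: x = (x² + 2)/(2x)
x₀ = 1.58

x_1 = g(1.580000) = 1.422911
x_2 = g(1.422911) = 1.414240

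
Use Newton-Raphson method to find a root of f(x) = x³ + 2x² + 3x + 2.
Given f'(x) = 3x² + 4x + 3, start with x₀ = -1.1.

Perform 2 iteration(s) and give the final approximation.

f(x) = x³ + 2x² + 3x + 2
f'(x) = 3x² + 4x + 3
x₀ = -1.1

Newton-Raphson formula: x_{n+1} = x_n - f(x_n)/f'(x_n)

Iteration 1:
  f(-1.100000) = -0.211000
  f'(-1.100000) = 2.230000
  x_1 = -1.100000 - (-0.211000)/2.230000 = -1.005381
Iteration 2:
  f(-1.005381) = -0.010791
  f'(-1.005381) = 2.010849
  x_2 = -1.005381 - (-0.010791)/2.010849 = -1.000015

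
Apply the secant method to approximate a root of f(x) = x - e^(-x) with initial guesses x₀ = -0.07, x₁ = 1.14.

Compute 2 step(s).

f(x) = x - e^(-x)
x₀ = -0.07, x₁ = 1.14

Secant formula: x_{n+1} = x_n - f(x_n)(x_n - x_{n-1})/(f(x_n) - f(x_{n-1}))

Iteration 1:
  f(-0.070000) = -1.142508
  f(1.140000) = 0.820181
  x_2 = 1.140000 - 0.820181×(1.140000 - (-0.070000))/(0.820181 - (-1.142508))
       = 0.634358
Iteration 2:
  f(1.140000) = 0.820181
  f(0.634358) = 0.104081
  x_3 = 0.634358 - 0.104081×(0.634358 - 1.140000)/(0.104081 - 0.820181)
       = 0.560865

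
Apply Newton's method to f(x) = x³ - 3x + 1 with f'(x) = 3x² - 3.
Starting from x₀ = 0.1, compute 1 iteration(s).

f(x) = x³ - 3x + 1
f'(x) = 3x² - 3
x₀ = 0.1

Newton-Raphson formula: x_{n+1} = x_n - f(x_n)/f'(x_n)

Iteration 1:
  f(0.100000) = 0.701000
  f'(0.100000) = -2.970000
  x_1 = 0.100000 - 0.701000/(-2.970000) = 0.336027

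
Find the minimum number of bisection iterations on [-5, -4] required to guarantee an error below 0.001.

We need (b-a)/2^n ≤ 0.001
(-4 - (-5))/2^n ≤ 0.001
1/2^n ≤ 0.001
2^n ≥ 1000
n ≥ log₂(1000) = 9.97
n ≥ 10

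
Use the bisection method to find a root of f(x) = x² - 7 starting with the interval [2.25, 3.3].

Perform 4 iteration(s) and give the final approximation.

f(x) = x² - 7
Initial interval: [2.25, 3.3]

Iteration 1:
  c_1 = (2.250000 + 3.300000)/2 = 2.775000
  f(c_1) = f(2.775000) = 0.700625
  f(a) × f(c) < 0, new interval: [2.250000, 2.775000]
Iteration 2:
  c_2 = (2.250000 + 2.775000)/2 = 2.512500
  f(c_2) = f(2.512500) = -0.687344
  f(a) × f(c) ≥ 0, new interval: [2.512500, 2.775000]
Iteration 3:
  c_3 = (2.512500 + 2.775000)/2 = 2.643750
  f(c_3) = f(2.643750) = -0.010586
  f(a) × f(c) ≥ 0, new interval: [2.643750, 2.775000]
Iteration 4:
  c_4 = (2.643750 + 2.775000)/2 = 2.709375
  f(c_4) = f(2.709375) = 0.340713
  f(a) × f(c) < 0, new interval: [2.643750, 2.709375]

After 4 iteration(s), the approximation is c_4 = 2.709375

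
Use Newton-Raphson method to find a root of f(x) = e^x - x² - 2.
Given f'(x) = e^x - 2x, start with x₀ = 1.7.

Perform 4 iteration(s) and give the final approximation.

f(x) = e^x - x² - 2
f'(x) = e^x - 2x
x₀ = 1.7

Newton-Raphson formula: x_{n+1} = x_n - f(x_n)/f'(x_n)

Iteration 1:
  f(1.700000) = 0.583947
  f'(1.700000) = 2.073947
  x_1 = 1.700000 - 0.583947/2.073947 = 1.418437
Iteration 2:
  f(1.418437) = 0.118695
  f'(1.418437) = 1.293785
  x_2 = 1.418437 - 0.118695/1.293785 = 1.326694
Iteration 3:
  f(1.326694) = 0.008447
  f'(1.326694) = 1.115176
  x_3 = 1.326694 - 0.008447/1.115176 = 1.319119
Iteration 4:
  f(1.319119) = 0.000050
  f'(1.319119) = 1.101888
  x_4 = 1.319119 - 0.000050/1.101888 = 1.319074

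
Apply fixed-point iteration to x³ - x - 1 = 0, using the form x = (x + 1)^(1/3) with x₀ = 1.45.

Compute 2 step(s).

Equation: x³ - x - 1 = 0
Fixed-point form: x = (x + 1)^(1/3)
x₀ = 1.45

x_1 = g(1.450000) = 1.348100
x_2 = g(1.348100) = 1.329144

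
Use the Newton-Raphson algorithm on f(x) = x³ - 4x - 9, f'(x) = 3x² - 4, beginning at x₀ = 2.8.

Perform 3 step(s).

f(x) = x³ - 4x - 9
f'(x) = 3x² - 4
x₀ = 2.8

Newton-Raphson formula: x_{n+1} = x_n - f(x_n)/f'(x_n)

Iteration 1:
  f(2.800000) = 1.752000
  f'(2.800000) = 19.520000
  x_1 = 2.800000 - 1.752000/19.520000 = 2.710246
Iteration 2:
  f(2.710246) = 0.066946
  f'(2.710246) = 18.036299
  x_2 = 2.710246 - 0.066946/18.036299 = 2.706534
Iteration 3:
  f(2.706534) = 0.000112
  f'(2.706534) = 17.975982
  x_3 = 2.706534 - 0.000112/17.975982 = 2.706528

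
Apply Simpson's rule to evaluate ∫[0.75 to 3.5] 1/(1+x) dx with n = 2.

f(x) = 1/(1+x)
a = 0.75, b = 3.5, n = 2
h = (b - a)/n = 1.375000

Simpson's rule: (h/3)[f(x₀) + 4f(x₁) + 2f(x₂) + ... + f(xₙ)]

x_0 = 0.7500, f(x_0) = 0.571429, coefficient = 1
x_1 = 2.1250, f(x_1) = 0.320000, coefficient = 4
x_2 = 3.5000, f(x_2) = 0.222222, coefficient = 1

I ≈ (1.375000/3) × 2.073651 = 0.950423
Exact value: 0.944462
Error: 0.005962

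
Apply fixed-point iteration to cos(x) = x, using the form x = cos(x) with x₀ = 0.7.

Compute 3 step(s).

Equation: cos(x) = x
Fixed-point form: x = cos(x)
x₀ = 0.7

x_1 = g(0.700000) = 0.764842
x_2 = g(0.764842) = 0.721492
x_3 = g(0.721492) = 0.750821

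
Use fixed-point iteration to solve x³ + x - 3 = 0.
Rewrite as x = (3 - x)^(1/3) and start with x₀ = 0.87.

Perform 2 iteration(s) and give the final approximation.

Equation: x³ + x - 3 = 0
Fixed-point form: x = (3 - x)^(1/3)
x₀ = 0.87

x_1 = g(0.870000) = 1.286648
x_2 = g(1.286648) = 1.196600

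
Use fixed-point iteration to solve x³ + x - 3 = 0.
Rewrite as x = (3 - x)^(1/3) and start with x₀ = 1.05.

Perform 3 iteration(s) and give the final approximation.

Equation: x³ + x - 3 = 0
Fixed-point form: x = (3 - x)^(1/3)
x₀ = 1.05

x_1 = g(1.050000) = 1.249333
x_2 = g(1.249333) = 1.205224
x_3 = g(1.205224) = 1.215262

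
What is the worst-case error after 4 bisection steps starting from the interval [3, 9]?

Bisection error bound: |error| ≤ (b-a)/2^n
|error| ≤ (9 - 3)/2^4 = 6/2^4
|error| ≤ 0.3750000000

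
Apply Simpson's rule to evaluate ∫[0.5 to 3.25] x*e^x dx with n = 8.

f(x) = x*e^x
a = 0.5, b = 3.25, n = 8
h = (b - a)/n = 0.343750

Simpson's rule: (h/3)[f(x₀) + 4f(x₁) + 2f(x₂) + ... + f(xₙ)]

x_0 = 0.5000, f(x_0) = 0.824361, coefficient = 1
x_1 = 0.8438, f(x_1) = 1.961778, coefficient = 4
x_2 = 1.1875, f(x_2) = 3.893663, coefficient = 2
x_3 = 1.5312, f(x_3) = 7.080428, coefficient = 4
x_4 = 1.8750, f(x_4) = 12.226536, coefficient = 2
x_5 = 2.2188, f(x_5) = 20.403245, coefficient = 4
x_6 = 2.5625, f(x_6) = 33.231006, coefficient = 2
x_7 = 2.9062, f(x_7) = 53.149760, coefficient = 4
x_8 = 3.2500, f(x_8) = 83.818605, coefficient = 1

I ≈ (0.343750/3) × 513.726218 = 58.864463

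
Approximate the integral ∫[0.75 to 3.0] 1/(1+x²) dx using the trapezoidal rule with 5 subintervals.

f(x) = 1/(1+x²)
a = 0.75, b = 3.0, n = 5
h = (b - a)/n = 0.450000

Trapezoidal rule: (h/2)[f(x₀) + 2f(x₁) + 2f(x₂) + ... + f(xₙ)]

x_0 = 0.7500, f(x_0) = 0.640000, coefficient = 1
x_1 = 1.2000, f(x_1) = 0.409836, coefficient = 2
x_2 = 1.6500, f(x_2) = 0.268637, coefficient = 2
x_3 = 2.1000, f(x_3) = 0.184843, coefficient = 2
x_4 = 2.5500, f(x_4) = 0.133289, coefficient = 2
x_5 = 3.0000, f(x_5) = 0.100000, coefficient = 1

I ≈ (0.450000/2) × 2.733209 = 0.614972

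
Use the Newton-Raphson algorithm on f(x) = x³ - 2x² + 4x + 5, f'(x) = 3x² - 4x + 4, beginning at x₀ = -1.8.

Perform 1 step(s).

f(x) = x³ - 2x² + 4x + 5
f'(x) = 3x² - 4x + 4
x₀ = -1.8

Newton-Raphson formula: x_{n+1} = x_n - f(x_n)/f'(x_n)

Iteration 1:
  f(-1.800000) = -14.512000
  f'(-1.800000) = 20.920000
  x_1 = -1.800000 - (-14.512000)/20.920000 = -1.106310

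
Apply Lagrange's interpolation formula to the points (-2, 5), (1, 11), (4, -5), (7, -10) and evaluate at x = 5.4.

Lagrange interpolation formula:
P(x) = Σ yᵢ × Lᵢ(x)
where Lᵢ(x) = Π_{j≠i} (x - xⱼ)/(xᵢ - xⱼ)

L_0(5.4) = (5.4 - 1)/(-2 - 1) × (5.4 - 4)/(-2 - 4) × (5.4 - 7)/(-2 - 7) = 0.060840
L_1(5.4) = (5.4 - (-2))/(1 - (-2)) × (5.4 - 4)/(1 - 4) × (5.4 - 7)/(1 - 7) = -0.306963
L_2(5.4) = (5.4 - (-2))/(4 - (-2)) × (5.4 - 1)/(4 - 1) × (5.4 - 7)/(4 - 7) = 0.964741
L_3(5.4) = (5.4 - (-2))/(7 - (-2)) × (5.4 - 1)/(7 - 1) × (5.4 - 4)/(7 - 4) = 0.281383

P(5.4) = 5×L_0(5.4) + 11×L_1(5.4) + (-5)×L_2(5.4) + (-10)×L_3(5.4)
P(5.4) = -10.709926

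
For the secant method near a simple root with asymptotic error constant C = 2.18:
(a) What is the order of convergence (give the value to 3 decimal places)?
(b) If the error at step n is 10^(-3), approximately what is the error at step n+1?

(a) Secant method has superlinear convergence with order φ = (1+√5)/2 ≈ 1.618.
    This means |e_{n+1}| ≈ C|e_n|^1.618.

(b) With |e_n| = 10^(-3) and C = 2.18:
    |e_{n+1}| ≈ 2.18 × (10^(-3))^1.618 = 2.18 × 10^(-4.85)

(a) ≈ 1.618 (golden ratio); (b) |e_{n+1}| ≈ 3.050e-05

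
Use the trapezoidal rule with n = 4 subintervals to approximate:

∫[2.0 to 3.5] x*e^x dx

f(x) = x*e^x
a = 2.0, b = 3.5, n = 4
h = (b - a)/n = 0.375000

Trapezoidal rule: (h/2)[f(x₀) + 2f(x₁) + 2f(x₂) + ... + f(xₙ)]

x_0 = 2.0000, f(x_0) = 14.778112, coefficient = 1
x_1 = 2.3750, f(x_1) = 25.533656, coefficient = 2
x_2 = 2.7500, f(x_2) = 43.017238, coefficient = 2
x_3 = 3.1250, f(x_3) = 71.124672, coefficient = 2
x_4 = 3.5000, f(x_4) = 115.904082, coefficient = 1

I ≈ (0.375000/2) × 410.033326 = 76.881249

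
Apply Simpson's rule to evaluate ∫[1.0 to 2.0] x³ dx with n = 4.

f(x) = x³
a = 1.0, b = 2.0, n = 4
h = (b - a)/n = 0.250000

Simpson's rule: (h/3)[f(x₀) + 4f(x₁) + 2f(x₂) + ... + f(xₙ)]

x_0 = 1.0000, f(x_0) = 1.000000, coefficient = 1
x_1 = 1.2500, f(x_1) = 1.953125, coefficient = 4
x_2 = 1.5000, f(x_2) = 3.375000, coefficient = 2
x_3 = 1.7500, f(x_3) = 5.359375, coefficient = 4
x_4 = 2.0000, f(x_4) = 8.000000, coefficient = 1

I ≈ (0.250000/3) × 45.000000 = 3.750000
Exact value: 3.750000
Error: 0.000000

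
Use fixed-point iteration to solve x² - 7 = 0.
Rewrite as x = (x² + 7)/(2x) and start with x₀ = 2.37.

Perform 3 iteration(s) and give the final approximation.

Equation: x² - 7 = 0
Fixed-point form: x = (x² + 7)/(2x)
x₀ = 2.37

x_1 = g(2.370000) = 2.661793
x_2 = g(2.661793) = 2.645800
x_3 = g(2.645800) = 2.645751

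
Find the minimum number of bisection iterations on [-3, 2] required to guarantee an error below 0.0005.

We need (b-a)/2^n ≤ 0.0005
(2 - (-3))/2^n ≤ 0.0005
5/2^n ≤ 0.0005
2^n ≥ 10000
n ≥ log₂(10000) = 13.29
n ≥ 14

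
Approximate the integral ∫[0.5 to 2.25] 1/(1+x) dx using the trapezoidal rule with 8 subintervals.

f(x) = 1/(1+x)
a = 0.5, b = 2.25, n = 8
h = (b - a)/n = 0.218750

Trapezoidal rule: (h/2)[f(x₀) + 2f(x₁) + 2f(x₂) + ... + f(xₙ)]

x_0 = 0.5000, f(x_0) = 0.666667, coefficient = 1
x_1 = 0.7188, f(x_1) = 0.581818, coefficient = 2
x_2 = 0.9375, f(x_2) = 0.516129, coefficient = 2
x_3 = 1.1562, f(x_3) = 0.463768, coefficient = 2
x_4 = 1.3750, f(x_4) = 0.421053, coefficient = 2
x_5 = 1.5938, f(x_5) = 0.385542, coefficient = 2
x_6 = 1.8125, f(x_6) = 0.355556, coefficient = 2
x_7 = 2.0312, f(x_7) = 0.329897, coefficient = 2
x_8 = 2.2500, f(x_8) = 0.307692, coefficient = 1

I ≈ (0.218750/2) × 7.081884 = 0.774581
Exact value: 0.773190
Error: 0.001391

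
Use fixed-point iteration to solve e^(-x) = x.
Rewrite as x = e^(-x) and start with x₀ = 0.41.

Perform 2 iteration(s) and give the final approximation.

Equation: e^(-x) = x
Fixed-point form: x = e^(-x)
x₀ = 0.41

x_1 = g(0.410000) = 0.663650
x_2 = g(0.663650) = 0.514968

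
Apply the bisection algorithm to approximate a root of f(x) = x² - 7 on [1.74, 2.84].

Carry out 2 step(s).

f(x) = x² - 7
Initial interval: [1.74, 2.84]

Iteration 1:
  c_1 = (1.740000 + 2.840000)/2 = 2.290000
  f(c_1) = f(2.290000) = -1.755900
  f(a) × f(c) ≥ 0, new interval: [2.290000, 2.840000]
Iteration 2:
  c_2 = (2.290000 + 2.840000)/2 = 2.565000
  f(c_2) = f(2.565000) = -0.420775
  f(a) × f(c) ≥ 0, new interval: [2.565000, 2.840000]

After 2 iteration(s), the approximation is c_2 = 2.565000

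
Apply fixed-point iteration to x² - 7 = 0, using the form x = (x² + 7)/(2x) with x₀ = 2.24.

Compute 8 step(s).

Equation: x² - 7 = 0
Fixed-point form: x = (x² + 7)/(2x)
x₀ = 2.24

x_1 = g(2.240000) = 2.682500
x_2 = g(2.682500) = 2.646003
x_3 = g(2.646003) = 2.645751
x_4 = g(2.645751) = 2.645751
x_5 = g(2.645751) = 2.645751
x_6 = g(2.645751) = 2.645751
x_7 = g(2.645751) = 2.645751
x_8 = g(2.645751) = 2.645751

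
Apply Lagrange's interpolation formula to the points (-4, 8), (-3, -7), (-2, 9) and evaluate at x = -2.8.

Lagrange interpolation formula:
P(x) = Σ yᵢ × Lᵢ(x)
where Lᵢ(x) = Π_{j≠i} (x - xⱼ)/(xᵢ - xⱼ)

L_0(-2.8) = (-2.8 - (-3))/(-4 - (-3)) × (-2.8 - (-2))/(-4 - (-2)) = -0.080000
L_1(-2.8) = (-2.8 - (-4))/(-3 - (-4)) × (-2.8 - (-2))/(-3 - (-2)) = 0.960000
L_2(-2.8) = (-2.8 - (-4))/(-2 - (-4)) × (-2.8 - (-3))/(-2 - (-3)) = 0.120000

P(-2.8) = 8×L_0(-2.8) + (-7)×L_1(-2.8) + 9×L_2(-2.8)
P(-2.8) = -6.280000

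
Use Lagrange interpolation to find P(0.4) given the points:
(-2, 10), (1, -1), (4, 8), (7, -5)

Lagrange interpolation formula:
P(x) = Σ yᵢ × Lᵢ(x)
where Lᵢ(x) = Π_{j≠i} (x - xⱼ)/(xᵢ - xⱼ)

L_0(0.4) = (0.4 - 1)/(-2 - 1) × (0.4 - 4)/(-2 - 4) × (0.4 - 7)/(-2 - 7) = 0.088000
L_1(0.4) = (0.4 - (-2))/(1 - (-2)) × (0.4 - 4)/(1 - 4) × (0.4 - 7)/(1 - 7) = 1.056000
L_2(0.4) = (0.4 - (-2))/(4 - (-2)) × (0.4 - 1)/(4 - 1) × (0.4 - 7)/(4 - 7) = -0.176000
L_3(0.4) = (0.4 - (-2))/(7 - (-2)) × (0.4 - 1)/(7 - 1) × (0.4 - 4)/(7 - 4) = 0.032000

P(0.4) = 10×L_0(0.4) + (-1)×L_1(0.4) + 8×L_2(0.4) + (-5)×L_3(0.4)
P(0.4) = -1.744000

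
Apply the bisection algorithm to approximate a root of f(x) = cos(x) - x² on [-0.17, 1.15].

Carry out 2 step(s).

f(x) = cos(x) - x²
Initial interval: [-0.17, 1.15]

Iteration 1:
  c_1 = (-0.170000 + 1.150000)/2 = 0.490000
  f(c_1) = f(0.490000) = 0.642233
  f(a) × f(c) ≥ 0, new interval: [0.490000, 1.150000]
Iteration 2:
  c_2 = (0.490000 + 1.150000)/2 = 0.820000
  f(c_2) = f(0.820000) = 0.009821
  f(a) × f(c) ≥ 0, new interval: [0.820000, 1.150000]

After 2 iteration(s), the approximation is c_2 = 0.820000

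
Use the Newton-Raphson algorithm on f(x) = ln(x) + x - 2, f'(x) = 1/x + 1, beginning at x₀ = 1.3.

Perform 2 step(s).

f(x) = ln(x) + x - 2
f'(x) = 1/x + 1
x₀ = 1.3

Newton-Raphson formula: x_{n+1} = x_n - f(x_n)/f'(x_n)

Iteration 1:
  f(1.300000) = -0.437636
  f'(1.300000) = 1.769231
  x_1 = 1.300000 - (-0.437636)/1.769231 = 1.547359
Iteration 2:
  f(1.547359) = -0.016091
  f'(1.547359) = 1.646262
  x_2 = 1.547359 - (-0.016091)/1.646262 = 1.557134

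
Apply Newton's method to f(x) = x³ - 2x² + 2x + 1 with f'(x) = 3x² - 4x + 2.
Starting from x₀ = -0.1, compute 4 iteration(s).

f(x) = x³ - 2x² + 2x + 1
f'(x) = 3x² - 4x + 2
x₀ = -0.1

Newton-Raphson formula: x_{n+1} = x_n - f(x_n)/f'(x_n)

Iteration 1:
  f(-0.100000) = 0.779000
  f'(-0.100000) = 2.430000
  x_1 = -0.100000 - 0.779000/2.430000 = -0.420576
Iteration 2:
  f(-0.420576) = -0.269314
  f'(-0.420576) = 4.212957
  x_2 = -0.420576 - (-0.269314)/4.212957 = -0.356651
Iteration 3:
  f(-0.356651) = -0.013068
  f'(-0.356651) = 3.808203
  x_3 = -0.356651 - (-0.013068)/3.808203 = -0.353219
Iteration 4:
  f(-0.353219) = -0.000036
  f'(-0.353219) = 3.787170
  x_4 = -0.353219 - (-0.000036)/3.787170 = -0.353210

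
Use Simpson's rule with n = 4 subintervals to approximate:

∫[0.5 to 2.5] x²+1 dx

f(x) = x²+1
a = 0.5, b = 2.5, n = 4
h = (b - a)/n = 0.500000

Simpson's rule: (h/3)[f(x₀) + 4f(x₁) + 2f(x₂) + ... + f(xₙ)]

x_0 = 0.5000, f(x_0) = 1.250000, coefficient = 1
x_1 = 1.0000, f(x_1) = 2.000000, coefficient = 4
x_2 = 1.5000, f(x_2) = 3.250000, coefficient = 2
x_3 = 2.0000, f(x_3) = 5.000000, coefficient = 4
x_4 = 2.5000, f(x_4) = 7.250000, coefficient = 1

I ≈ (0.500000/3) × 43.000000 = 7.166667
Exact value: 7.166667
Error: 0.000000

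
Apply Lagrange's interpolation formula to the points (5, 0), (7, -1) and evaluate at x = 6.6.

Lagrange interpolation formula:
P(x) = Σ yᵢ × Lᵢ(x)
where Lᵢ(x) = Π_{j≠i} (x - xⱼ)/(xᵢ - xⱼ)

L_0(6.6) = (6.6 - 7)/(5 - 7) = 0.200000
L_1(6.6) = (6.6 - 5)/(7 - 5) = 0.800000

P(6.6) = 0×L_0(6.6) + (-1)×L_1(6.6)
P(6.6) = -0.800000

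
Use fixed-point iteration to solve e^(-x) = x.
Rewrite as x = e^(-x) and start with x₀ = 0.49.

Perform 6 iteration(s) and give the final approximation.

Equation: e^(-x) = x
Fixed-point form: x = e^(-x)
x₀ = 0.49

x_1 = g(0.490000) = 0.612626
x_2 = g(0.612626) = 0.541926
x_3 = g(0.541926) = 0.581627
x_4 = g(0.581627) = 0.558988
x_5 = g(0.558988) = 0.571787
x_6 = g(0.571787) = 0.564516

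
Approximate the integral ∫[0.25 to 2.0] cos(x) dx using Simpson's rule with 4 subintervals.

f(x) = cos(x)
a = 0.25, b = 2.0, n = 4
h = (b - a)/n = 0.437500

Simpson's rule: (h/3)[f(x₀) + 4f(x₁) + 2f(x₂) + ... + f(xₙ)]

x_0 = 0.2500, f(x_0) = 0.968912, coefficient = 1
x_1 = 0.6875, f(x_1) = 0.772835, coefficient = 4
x_2 = 1.1250, f(x_2) = 0.431177, coefficient = 2
x_3 = 1.5625, f(x_3) = 0.008296, coefficient = 4
x_4 = 2.0000, f(x_4) = -0.416147, coefficient = 1

I ≈ (0.437500/3) × 4.539643 = 0.662031
Exact value: 0.661893
Error: 0.000138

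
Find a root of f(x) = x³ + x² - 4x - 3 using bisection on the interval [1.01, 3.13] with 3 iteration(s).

f(x) = x³ + x² - 4x - 3
Initial interval: [1.01, 3.13]

Iteration 1:
  c_1 = (1.010000 + 3.130000)/2 = 2.070000
  f(c_1) = f(2.070000) = 1.874643
  f(a) × f(c) < 0, new interval: [1.010000, 2.070000]
Iteration 2:
  c_2 = (1.010000 + 2.070000)/2 = 1.540000
  f(c_2) = f(1.540000) = -3.136136
  f(a) × f(c) ≥ 0, new interval: [1.540000, 2.070000]
Iteration 3:
  c_3 = (1.540000 + 2.070000)/2 = 1.805000
  f(c_3) = f(1.805000) = -1.081240
  f(a) × f(c) ≥ 0, new interval: [1.805000, 2.070000]

After 3 iteration(s), the approximation is c_3 = 1.805000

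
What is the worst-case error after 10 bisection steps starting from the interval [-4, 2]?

Bisection error bound: |error| ≤ (b-a)/2^n
|error| ≤ (2 - (-4))/2^10 = 6/2^10
|error| ≤ 0.0058593750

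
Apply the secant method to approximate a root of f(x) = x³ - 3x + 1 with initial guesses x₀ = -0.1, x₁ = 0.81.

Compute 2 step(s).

f(x) = x³ - 3x + 1
x₀ = -0.1, x₁ = 0.81

Secant formula: x_{n+1} = x_n - f(x_n)(x_n - x_{n-1})/(f(x_n) - f(x_{n-1}))

Iteration 1:
  f(-0.100000) = 1.299000
  f(0.810000) = -0.898559
  x_2 = 0.810000 - (-0.898559)×(0.810000 - (-0.100000))/(-0.898559 - 1.299000)
       = 0.437910
Iteration 2:
  f(0.810000) = -0.898559
  f(0.437910) = -0.229755
  x_3 = 0.437910 - (-0.229755)×(0.437910 - 0.810000)/(-0.229755 - (-0.898559))
       = 0.310086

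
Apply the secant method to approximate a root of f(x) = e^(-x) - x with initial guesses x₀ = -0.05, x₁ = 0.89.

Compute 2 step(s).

f(x) = e^(-x) - x
x₀ = -0.05, x₁ = 0.89

Secant formula: x_{n+1} = x_n - f(x_n)(x_n - x_{n-1})/(f(x_n) - f(x_{n-1}))

Iteration 1:
  f(-0.050000) = 1.101271
  f(0.890000) = -0.479344
  x_2 = 0.890000 - (-0.479344)×(0.890000 - (-0.050000))/(-0.479344 - 1.101271)
       = 0.604932
Iteration 2:
  f(0.890000) = -0.479344
  f(0.604932) = -0.058820
  x_3 = 0.604932 - (-0.058820)×(0.604932 - 0.890000)/(-0.058820 - (-0.479344))
       = 0.565058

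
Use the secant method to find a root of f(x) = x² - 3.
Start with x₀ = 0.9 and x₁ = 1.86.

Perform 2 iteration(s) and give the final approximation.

f(x) = x² - 3
x₀ = 0.9, x₁ = 1.86

Secant formula: x_{n+1} = x_n - f(x_n)(x_n - x_{n-1})/(f(x_n) - f(x_{n-1}))

Iteration 1:
  f(0.900000) = -2.190000
  f(1.860000) = 0.459600
  x_2 = 1.860000 - 0.459600×(1.860000 - 0.900000)/(0.459600 - (-2.190000))
       = 1.693478
Iteration 2:
  f(1.860000) = 0.459600
  f(1.693478) = -0.132131
  x_3 = 1.693478 - (-0.132131)×(1.693478 - 1.860000)/(-0.132131 - 0.459600)
       = 1.730662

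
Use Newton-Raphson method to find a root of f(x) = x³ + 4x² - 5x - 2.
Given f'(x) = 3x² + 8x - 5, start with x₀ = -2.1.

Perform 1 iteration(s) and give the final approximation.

f(x) = x³ + 4x² - 5x - 2
f'(x) = 3x² + 8x - 5
x₀ = -2.1

Newton-Raphson formula: x_{n+1} = x_n - f(x_n)/f'(x_n)

Iteration 1:
  f(-2.100000) = 16.879000
  f'(-2.100000) = -8.570000
  x_1 = -2.100000 - 16.879000/(-8.570000) = -0.130455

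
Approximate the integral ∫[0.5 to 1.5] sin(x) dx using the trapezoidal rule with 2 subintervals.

f(x) = sin(x)
a = 0.5, b = 1.5, n = 2
h = (b - a)/n = 0.500000

Trapezoidal rule: (h/2)[f(x₀) + 2f(x₁) + 2f(x₂) + ... + f(xₙ)]

x_0 = 0.5000, f(x_0) = 0.479426, coefficient = 1
x_1 = 1.0000, f(x_1) = 0.841471, coefficient = 2
x_2 = 1.5000, f(x_2) = 0.997495, coefficient = 1

I ≈ (0.500000/2) × 3.159862 = 0.789966
Exact value: 0.806845
Error: 0.016880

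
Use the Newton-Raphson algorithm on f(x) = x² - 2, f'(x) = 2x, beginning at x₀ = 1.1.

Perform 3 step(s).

f(x) = x² - 2
f'(x) = 2x
x₀ = 1.1

Newton-Raphson formula: x_{n+1} = x_n - f(x_n)/f'(x_n)

Iteration 1:
  f(1.100000) = -0.790000
  f'(1.100000) = 2.200000
  x_1 = 1.100000 - (-0.790000)/2.200000 = 1.459091
Iteration 2:
  f(1.459091) = 0.128946
  f'(1.459091) = 2.918182
  x_2 = 1.459091 - 0.128946/2.918182 = 1.414904
Iteration 3:
  f(1.414904) = 0.001953
  f'(1.414904) = 2.829807
  x_3 = 1.414904 - 0.001953/2.829807 = 1.414214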